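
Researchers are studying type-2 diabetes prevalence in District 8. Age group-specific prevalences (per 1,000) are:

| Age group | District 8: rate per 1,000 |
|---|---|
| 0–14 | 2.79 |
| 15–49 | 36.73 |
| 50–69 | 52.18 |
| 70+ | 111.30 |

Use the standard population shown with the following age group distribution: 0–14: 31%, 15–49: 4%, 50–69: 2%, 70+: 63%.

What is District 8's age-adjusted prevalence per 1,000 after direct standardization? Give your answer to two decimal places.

73.50

Standard weights: 0.31, 0.04, 0.02, 0.63.
Standardized rate: 0.3100×2.79 + 0.0400×36.73 + 0.0200×52.18 + 0.6300×111.30 = 73.4967 per 1,000.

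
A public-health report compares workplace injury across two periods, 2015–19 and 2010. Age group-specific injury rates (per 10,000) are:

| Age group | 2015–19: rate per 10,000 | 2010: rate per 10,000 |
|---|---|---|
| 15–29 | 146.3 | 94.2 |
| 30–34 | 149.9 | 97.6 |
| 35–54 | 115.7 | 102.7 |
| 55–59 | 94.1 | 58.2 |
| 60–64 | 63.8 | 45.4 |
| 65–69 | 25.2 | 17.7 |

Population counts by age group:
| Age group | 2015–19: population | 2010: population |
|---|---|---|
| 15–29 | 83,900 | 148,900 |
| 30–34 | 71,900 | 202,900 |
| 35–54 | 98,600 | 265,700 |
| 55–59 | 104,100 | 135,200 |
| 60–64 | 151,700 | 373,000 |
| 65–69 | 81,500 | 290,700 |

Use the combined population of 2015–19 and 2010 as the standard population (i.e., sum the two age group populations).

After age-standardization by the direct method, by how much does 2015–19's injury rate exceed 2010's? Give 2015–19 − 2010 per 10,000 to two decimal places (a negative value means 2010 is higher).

Combined standard total = 2,008,100; weights = 0.1159, 0.1368, 0.1814, 0.1192, 0.2613, 0.1853.
2015–19: 0.1159×146.3 + 0.1368×149.9 + 0.1814×115.7 + 0.1192×94.1 + 0.2613×63.8 + 0.1853×25.2 = 91.0184 per 10,000.
2010: 0.1159×94.2 + 0.1368×97.6 + 0.1814×102.7 + 0.1192×58.2 + 0.2613×45.4 + 0.1853×17.7 = 64.9870 per 10,000.
Difference = 91.0184 − 64.9870 = 26.0314.

26.03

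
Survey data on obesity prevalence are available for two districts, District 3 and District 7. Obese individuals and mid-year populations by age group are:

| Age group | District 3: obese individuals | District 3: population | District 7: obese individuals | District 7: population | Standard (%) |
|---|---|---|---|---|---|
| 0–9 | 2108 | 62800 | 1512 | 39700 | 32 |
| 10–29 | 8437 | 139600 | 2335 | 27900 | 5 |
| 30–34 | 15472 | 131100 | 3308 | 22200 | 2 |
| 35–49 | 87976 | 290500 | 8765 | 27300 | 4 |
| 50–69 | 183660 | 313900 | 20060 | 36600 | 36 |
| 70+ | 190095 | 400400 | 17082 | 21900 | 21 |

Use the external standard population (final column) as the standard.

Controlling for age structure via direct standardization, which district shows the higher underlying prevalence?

District 7

Age-specific rates per 1000 for District 3: 33.567, 60.437, 118.017, 302.843, 585.091, 474.763.
For District 7: 38.086, 83.692, 149.009, 321.062, 548.087, 780.000.
Standard weights: 0.32, 0.05, 0.02, 0.04, 0.36, 0.21.
District 3: 0.3200×33.567 + 0.0500×60.437 + 0.0200×118.017 + 0.0400×302.843 + 0.3600×585.091 + 0.2100×474.763 = 338.5702 per 1000.
District 7: 0.3200×38.086 + 0.0500×83.692 + 0.0200×149.009 + 0.0400×321.062 + 0.3600×548.087 + 0.2100×780.000 = 393.3061 per 1000.
The crude rates (364.45 vs 302.18) would put District 3 higher, but that reflects its age composition; once standardized to a common age structure, District 7 has the higher underlying rate.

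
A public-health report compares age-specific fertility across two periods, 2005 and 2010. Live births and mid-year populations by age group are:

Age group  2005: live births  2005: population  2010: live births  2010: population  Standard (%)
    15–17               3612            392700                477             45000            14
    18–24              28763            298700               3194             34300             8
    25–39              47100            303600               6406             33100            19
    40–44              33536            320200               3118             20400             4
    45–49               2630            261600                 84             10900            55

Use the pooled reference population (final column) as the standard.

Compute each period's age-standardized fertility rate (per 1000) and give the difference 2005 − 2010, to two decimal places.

Age-specific rates per 1000 for 2005: 9.198, 96.294, 155.138, 104.735, 10.054.
For 2010: 10.600, 93.120, 193.535, 152.843, 7.706.
Standard weights: 0.14, 0.08, 0.19, 0.04, 0.55.
2005: 0.1400×9.198 + 0.0800×96.294 + 0.1900×155.138 + 0.0400×104.735 + 0.5500×10.054 = 48.1863 per 1000.
2010: 0.1400×10.600 + 0.0800×93.120 + 0.1900×193.535 + 0.0400×152.843 + 0.5500×7.706 = 56.0574 per 1000.
Difference = 48.1863 − 56.0574 = -7.8711.

-7.87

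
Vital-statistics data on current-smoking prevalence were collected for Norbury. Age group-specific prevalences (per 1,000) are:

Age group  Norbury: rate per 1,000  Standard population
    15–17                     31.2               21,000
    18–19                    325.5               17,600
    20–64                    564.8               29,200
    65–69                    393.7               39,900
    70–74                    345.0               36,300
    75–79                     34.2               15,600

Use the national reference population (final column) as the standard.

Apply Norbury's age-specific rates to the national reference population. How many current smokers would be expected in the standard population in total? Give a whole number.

51642

Expected current smokers = Σ (standard pop × age-specific rate ÷ 1,000)
= 21,000×31.2/1,000 + 17,600×325.5/1,000 + 29,200×564.8/1,000 + 39,900×393.7/1,000 + 36,300×345.0/1,000 + 15,600×34.2/1,000
= 655.20 + 5728.80 + 16492.16 + 15708.63 + 12523.50 + 533.52 = 51641.81.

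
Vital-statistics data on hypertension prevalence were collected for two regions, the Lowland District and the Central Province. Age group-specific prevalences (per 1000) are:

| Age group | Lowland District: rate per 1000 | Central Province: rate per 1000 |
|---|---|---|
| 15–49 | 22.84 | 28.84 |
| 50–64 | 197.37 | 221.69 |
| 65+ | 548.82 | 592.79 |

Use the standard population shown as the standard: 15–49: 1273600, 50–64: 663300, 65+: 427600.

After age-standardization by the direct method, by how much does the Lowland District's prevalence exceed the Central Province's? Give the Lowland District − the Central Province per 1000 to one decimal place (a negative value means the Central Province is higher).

-18.0

Standard total = 2364500; weights = 0.5386, 0.2805, 0.1808.
The Lowland District: 0.5386×22.84 + 0.2805×197.37 + 0.1808×548.82 = 166.9190 per 1000.
The Central Province: 0.5386×28.84 + 0.2805×221.69 + 0.1808×592.79 = 184.9248 per 1000.
Difference = 166.9190 − 184.9248 = -18.0058.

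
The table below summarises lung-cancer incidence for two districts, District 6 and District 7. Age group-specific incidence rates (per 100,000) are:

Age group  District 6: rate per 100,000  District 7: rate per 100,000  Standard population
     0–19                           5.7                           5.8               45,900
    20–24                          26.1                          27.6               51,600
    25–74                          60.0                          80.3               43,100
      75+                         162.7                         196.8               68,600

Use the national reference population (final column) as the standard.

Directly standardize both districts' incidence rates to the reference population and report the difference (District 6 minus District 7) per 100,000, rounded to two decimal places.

Standard total = 209,200; weights = 0.2194, 0.2467, 0.2060, 0.3279.
District 6: 0.2194×5.7 + 0.2467×26.1 + 0.2060×60.0 + 0.3279×162.7 = 73.4016 per 100,000.
District 7: 0.2194×5.8 + 0.2467×27.6 + 0.2060×80.3 + 0.3279×196.8 = 89.1577 per 100,000.
Difference = 73.4016 − 89.1577 = -15.7561.

-15.76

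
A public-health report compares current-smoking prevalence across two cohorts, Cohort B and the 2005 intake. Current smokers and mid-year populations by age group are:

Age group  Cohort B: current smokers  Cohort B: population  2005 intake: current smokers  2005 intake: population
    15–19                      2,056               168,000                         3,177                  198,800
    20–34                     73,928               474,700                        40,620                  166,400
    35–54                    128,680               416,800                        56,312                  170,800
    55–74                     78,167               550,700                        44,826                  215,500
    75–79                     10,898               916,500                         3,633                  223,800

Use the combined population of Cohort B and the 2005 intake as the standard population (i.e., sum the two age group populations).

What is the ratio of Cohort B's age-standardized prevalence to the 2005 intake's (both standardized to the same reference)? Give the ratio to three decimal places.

Age-specific rates per 1,000 for Cohort B: 12.238, 155.736, 308.733, 141.941, 11.891.
For the 2005 intake: 15.981, 244.111, 329.696, 208.009, 16.233.
Combined standard total = 3,502,000; weights = 0.1047, 0.1831, 0.1678, 0.2188, 0.3256.
Cohort B: 0.1047×12.238 + 0.1831×155.736 + 0.1678×308.733 + 0.2188×141.941 + 0.3256×11.891 = 116.5213 per 1,000.
The 2005 intake: 0.1047×15.981 + 0.1831×244.111 + 0.1678×329.696 + 0.2188×208.009 + 0.3256×16.233 = 152.4779 per 1,000.
Ratio = 116.5213 ÷ 152.4779 = 0.76418.

0.764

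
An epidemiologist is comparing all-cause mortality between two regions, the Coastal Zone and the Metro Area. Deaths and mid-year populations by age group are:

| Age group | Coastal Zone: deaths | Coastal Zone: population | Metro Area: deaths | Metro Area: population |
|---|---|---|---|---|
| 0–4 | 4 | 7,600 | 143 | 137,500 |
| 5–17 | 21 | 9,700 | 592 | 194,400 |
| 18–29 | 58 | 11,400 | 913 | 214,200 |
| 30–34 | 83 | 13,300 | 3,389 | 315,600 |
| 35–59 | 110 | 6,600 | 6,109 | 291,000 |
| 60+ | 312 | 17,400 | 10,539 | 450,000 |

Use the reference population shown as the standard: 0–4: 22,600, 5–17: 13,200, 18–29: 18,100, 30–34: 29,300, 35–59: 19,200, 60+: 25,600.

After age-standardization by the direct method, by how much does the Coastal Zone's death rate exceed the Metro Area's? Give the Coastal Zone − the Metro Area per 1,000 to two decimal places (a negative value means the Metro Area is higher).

Age-specific rates per 1,000 for the Coastal Zone: 0.526, 2.165, 5.088, 6.241, 16.667, 17.931.
For the Metro Area: 1.040, 3.045, 4.262, 10.738, 20.993, 23.420.
Standard total = 128,000; weights = 0.1766, 0.1031, 0.1414, 0.2289, 0.1500, 0.2000.
The Coastal Zone: 0.1766×0.526 + 0.1031×2.165 + 0.1414×5.088 + 0.2289×6.241 + 0.1500×16.667 + 0.2000×17.931 = 8.5503 per 1,000.
The Metro Area: 0.1766×1.040 + 0.1031×3.045 + 0.1414×4.262 + 0.2289×10.738 + 0.1500×20.993 + 0.2000×23.420 = 11.3914 per 1,000.
Difference = 8.5503 − 11.3914 = -2.8411.

-2.84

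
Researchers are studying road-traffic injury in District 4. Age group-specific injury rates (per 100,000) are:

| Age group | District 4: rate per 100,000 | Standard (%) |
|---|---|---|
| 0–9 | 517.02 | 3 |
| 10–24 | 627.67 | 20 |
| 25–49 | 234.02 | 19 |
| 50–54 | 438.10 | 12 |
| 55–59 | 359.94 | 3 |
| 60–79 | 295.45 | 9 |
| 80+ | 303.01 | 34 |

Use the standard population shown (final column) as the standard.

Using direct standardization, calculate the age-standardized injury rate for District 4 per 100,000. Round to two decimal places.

Standard weights: 0.03, 0.20, 0.19, 0.12, 0.03, 0.09, 0.34.
Standardized rate: 0.0300×517.02 + 0.2000×627.67 + 0.1900×234.02 + 0.1200×438.10 + 0.0300×359.94 + 0.0900×295.45 + 0.3400×303.01 = 378.4925 per 100,000.

378.49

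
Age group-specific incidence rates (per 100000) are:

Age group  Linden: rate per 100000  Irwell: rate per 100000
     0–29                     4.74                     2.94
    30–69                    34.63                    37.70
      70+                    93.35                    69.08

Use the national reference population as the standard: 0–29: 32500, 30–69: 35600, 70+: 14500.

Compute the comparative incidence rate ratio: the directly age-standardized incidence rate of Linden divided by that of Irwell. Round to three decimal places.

1.123

Standard total = 82600; weights = 0.3935, 0.4310, 0.1755.
Linden: 0.3935×4.74 + 0.4310×34.63 + 0.1755×93.35 = 33.1774 per 100000.
Irwell: 0.3935×2.94 + 0.4310×37.70 + 0.1755×69.08 = 29.5318 per 100000.
Ratio = 33.1774 ÷ 29.5318 = 1.12344.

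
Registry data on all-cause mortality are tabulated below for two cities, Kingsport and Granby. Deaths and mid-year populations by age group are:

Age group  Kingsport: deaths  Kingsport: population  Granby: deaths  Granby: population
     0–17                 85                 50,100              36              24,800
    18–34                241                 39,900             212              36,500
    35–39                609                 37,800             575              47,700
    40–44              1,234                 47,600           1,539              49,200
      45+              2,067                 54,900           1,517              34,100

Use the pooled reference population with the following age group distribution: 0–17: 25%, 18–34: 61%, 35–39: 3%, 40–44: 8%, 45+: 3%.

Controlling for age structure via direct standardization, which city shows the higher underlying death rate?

Granby

Age-specific rates per 1,000 for Kingsport: 1.697, 6.040, 16.111, 25.924, 37.650.
For Granby: 1.452, 5.808, 12.055, 31.280, 44.487.
Standard weights: 0.25, 0.61, 0.03, 0.08, 0.03.
Kingsport: 0.2500×1.697 + 0.6100×6.040 + 0.0300×16.111 + 0.0800×25.924 + 0.0300×37.650 = 7.7954 per 1,000.
Granby: 0.2500×1.452 + 0.6100×5.808 + 0.0300×12.055 + 0.0800×31.280 + 0.0300×44.487 = 8.1046 per 1,000.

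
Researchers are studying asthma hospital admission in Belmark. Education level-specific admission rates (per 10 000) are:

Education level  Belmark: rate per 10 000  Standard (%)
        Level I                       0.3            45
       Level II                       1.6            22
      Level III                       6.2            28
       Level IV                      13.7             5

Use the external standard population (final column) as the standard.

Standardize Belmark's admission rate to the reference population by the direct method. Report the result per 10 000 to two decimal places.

Standard weights: 0.45, 0.22, 0.28, 0.05.
Standardized rate: 0.4500×0.3 + 0.2200×1.6 + 0.2800×6.2 + 0.0500×13.7 = 2.9080 per 10 000.

2.91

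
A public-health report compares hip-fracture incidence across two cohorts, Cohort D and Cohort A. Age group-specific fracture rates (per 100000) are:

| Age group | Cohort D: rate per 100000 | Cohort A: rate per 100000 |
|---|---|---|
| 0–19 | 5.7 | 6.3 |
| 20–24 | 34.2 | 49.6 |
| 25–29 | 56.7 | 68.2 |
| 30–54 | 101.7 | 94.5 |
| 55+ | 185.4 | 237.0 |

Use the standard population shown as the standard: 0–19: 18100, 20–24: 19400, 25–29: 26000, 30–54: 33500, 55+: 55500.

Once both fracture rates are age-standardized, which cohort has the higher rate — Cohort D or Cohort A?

Cohort A

Standard total = 152500; weights = 0.1187, 0.1272, 0.1705, 0.2197, 0.3639.
Cohort D: 0.1187×5.7 + 0.1272×34.2 + 0.1705×56.7 + 0.2197×101.7 + 0.3639×185.4 = 104.5082 per 100000.
Cohort A: 0.1187×6.3 + 0.1272×49.6 + 0.1705×68.2 + 0.2197×94.5 + 0.3639×237.0 = 125.6965 per 100000.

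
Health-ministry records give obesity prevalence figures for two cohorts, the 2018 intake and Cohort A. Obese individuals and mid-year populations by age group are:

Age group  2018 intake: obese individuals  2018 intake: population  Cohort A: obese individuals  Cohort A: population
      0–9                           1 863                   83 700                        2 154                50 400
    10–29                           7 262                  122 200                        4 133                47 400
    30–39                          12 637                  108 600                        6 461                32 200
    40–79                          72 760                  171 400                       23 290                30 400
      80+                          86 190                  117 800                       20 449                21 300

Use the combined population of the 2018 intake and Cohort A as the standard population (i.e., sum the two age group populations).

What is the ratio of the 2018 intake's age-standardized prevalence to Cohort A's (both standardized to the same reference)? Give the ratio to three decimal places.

Age-specific rates per 1 000 for the 2018 intake: 22.258, 59.427, 116.363, 424.504, 731.664.
For Cohort A: 42.738, 87.194, 200.652, 766.118, 960.047.
Combined standard total = 785 400; weights = 0.1707, 0.2159, 0.1793, 0.2569, 0.1771.
The 2018 intake: 0.1707×22.258 + 0.2159×59.427 + 0.1793×116.363 + 0.2569×424.504 + 0.1771×731.664 = 276.1483 per 1 000.
Cohort A: 0.1707×42.738 + 0.2159×87.194 + 0.1793×200.652 + 0.2569×766.118 + 0.1771×960.047 = 428.9742 per 1 000.
Ratio = 276.1483 ÷ 428.9742 = 0.64374.

0.644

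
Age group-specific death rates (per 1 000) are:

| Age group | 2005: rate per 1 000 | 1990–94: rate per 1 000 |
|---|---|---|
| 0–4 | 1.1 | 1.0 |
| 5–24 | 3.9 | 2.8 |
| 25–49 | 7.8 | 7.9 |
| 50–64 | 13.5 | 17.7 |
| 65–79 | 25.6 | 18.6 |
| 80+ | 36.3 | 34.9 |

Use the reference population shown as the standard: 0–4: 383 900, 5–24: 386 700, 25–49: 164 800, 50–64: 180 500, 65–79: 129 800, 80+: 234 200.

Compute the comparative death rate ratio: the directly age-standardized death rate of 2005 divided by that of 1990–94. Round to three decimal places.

1.056

Standard total = 1 479 900; weights = 0.2594, 0.2613, 0.1114, 0.1220, 0.0877, 0.1583.
2005: 0.2594×1.1 + 0.2613×3.9 + 0.1114×7.8 + 0.1220×13.5 + 0.0877×25.6 + 0.1583×36.3 = 11.8095 per 1 000.
1990–94: 0.2594×1.0 + 0.2613×2.8 + 0.1114×7.9 + 0.1220×17.7 + 0.0877×18.6 + 0.1583×34.9 = 11.1841 per 1 000.
Ratio = 11.8095 ÷ 11.1841 = 1.05593.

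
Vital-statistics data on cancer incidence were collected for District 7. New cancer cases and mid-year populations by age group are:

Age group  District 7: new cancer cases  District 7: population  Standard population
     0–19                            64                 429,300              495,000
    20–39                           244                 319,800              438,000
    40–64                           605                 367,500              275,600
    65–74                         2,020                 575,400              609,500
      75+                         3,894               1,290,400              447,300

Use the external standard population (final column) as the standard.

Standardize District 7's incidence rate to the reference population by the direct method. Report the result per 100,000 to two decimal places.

Age-specific rates per 100,000 for District 7: 14.91, 76.30, 164.63, 351.06, 301.77.
Standard total = 2,265,400; weights = 0.2185, 0.1933, 0.1217, 0.2690, 0.1974.
Standardized rate: 0.2185×14.91 + 0.1933×76.30 + 0.1217×164.63 + 0.2690×351.06 + 0.1974×301.77 = 192.0721 per 100,000.

192.07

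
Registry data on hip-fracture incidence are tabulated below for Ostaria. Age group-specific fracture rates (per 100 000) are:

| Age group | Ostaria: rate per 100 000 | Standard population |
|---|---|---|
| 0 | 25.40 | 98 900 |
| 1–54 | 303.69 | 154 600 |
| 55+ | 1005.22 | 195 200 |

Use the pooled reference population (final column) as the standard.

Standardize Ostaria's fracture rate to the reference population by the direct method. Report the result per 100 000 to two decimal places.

547.54

Standard total = 448 700; weights = 0.2204, 0.3446, 0.4350.
Standardized rate: 0.2204×25.40 + 0.3446×303.69 + 0.4350×1005.22 = 547.5406 per 100 000.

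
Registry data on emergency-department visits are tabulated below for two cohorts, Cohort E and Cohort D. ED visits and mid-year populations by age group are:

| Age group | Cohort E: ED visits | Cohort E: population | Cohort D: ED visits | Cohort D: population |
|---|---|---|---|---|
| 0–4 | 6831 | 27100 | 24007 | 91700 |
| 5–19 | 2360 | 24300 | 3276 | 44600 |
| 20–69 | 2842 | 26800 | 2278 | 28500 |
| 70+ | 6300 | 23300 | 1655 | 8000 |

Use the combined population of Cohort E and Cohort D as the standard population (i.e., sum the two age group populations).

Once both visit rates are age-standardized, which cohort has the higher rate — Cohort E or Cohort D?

Cohort E

Age-specific rates per 1000 for Cohort E: 252.066, 97.119, 106.045, 270.386.
For Cohort D: 261.799, 73.453, 79.930, 206.875.
Combined standard total = 274300; weights = 0.4331, 0.2512, 0.2016, 0.1141.
Cohort E: 0.4331×252.066 + 0.2512×97.119 + 0.2016×106.045 + 0.1141×270.386 = 185.7980 per 1000.
Cohort D: 0.4331×261.799 + 0.2512×73.453 + 0.2016×79.930 + 0.1141×206.875 = 171.5566 per 1000.
The crude rates (180.62 vs 180.65) would put Cohort D higher, but that reflects its age composition; once standardized to a common age structure, Cohort E has the higher underlying rate.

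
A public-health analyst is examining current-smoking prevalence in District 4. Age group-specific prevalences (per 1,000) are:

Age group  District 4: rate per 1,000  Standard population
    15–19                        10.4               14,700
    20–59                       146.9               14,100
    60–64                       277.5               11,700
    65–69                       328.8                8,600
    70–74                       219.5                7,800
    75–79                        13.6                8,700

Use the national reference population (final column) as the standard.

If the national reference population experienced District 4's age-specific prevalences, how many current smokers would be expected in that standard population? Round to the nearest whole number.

Expected current smokers = Σ (standard pop × age-specific rate ÷ 1,000)
= 14,700×10.4/1,000 + 14,100×146.9/1,000 + 11,700×277.5/1,000 + 8,600×328.8/1,000 + 7,800×219.5/1,000 + 8,700×13.6/1,000
= 152.88 + 2071.29 + 3246.75 + 2827.68 + 1712.10 + 118.32 = 10129.02.

10129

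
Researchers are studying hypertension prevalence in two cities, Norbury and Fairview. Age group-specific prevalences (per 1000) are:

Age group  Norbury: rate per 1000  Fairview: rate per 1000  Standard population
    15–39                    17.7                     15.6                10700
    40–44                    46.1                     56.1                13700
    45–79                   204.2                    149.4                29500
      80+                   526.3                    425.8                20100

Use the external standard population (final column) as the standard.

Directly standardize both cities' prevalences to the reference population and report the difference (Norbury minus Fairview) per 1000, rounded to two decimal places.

47.60

Standard total = 74000; weights = 0.1446, 0.1851, 0.3986, 0.2716.
Norbury: 0.1446×17.7 + 0.1851×46.1 + 0.3986×204.2 + 0.2716×526.3 = 235.4526 per 1000.
Fairview: 0.1446×15.6 + 0.1851×56.1 + 0.3986×149.4 + 0.2716×425.8 = 187.8564 per 1000.
Difference = 235.4526 − 187.8564 = 47.5962.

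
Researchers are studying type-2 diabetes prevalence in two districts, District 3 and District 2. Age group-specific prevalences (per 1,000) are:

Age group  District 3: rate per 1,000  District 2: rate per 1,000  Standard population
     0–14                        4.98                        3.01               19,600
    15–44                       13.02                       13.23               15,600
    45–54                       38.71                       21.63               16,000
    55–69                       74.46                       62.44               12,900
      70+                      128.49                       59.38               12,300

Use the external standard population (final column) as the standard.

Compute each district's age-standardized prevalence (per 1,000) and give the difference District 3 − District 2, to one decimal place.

Standard total = 76,400; weights = 0.2565, 0.2042, 0.2094, 0.1688, 0.1610.
District 3: 0.2565×4.98 + 0.2042×13.02 + 0.2094×38.71 + 0.1688×74.46 + 0.1610×128.49 = 45.3016 per 1,000.
District 2: 0.2565×3.01 + 0.2042×13.23 + 0.2094×21.63 + 0.1688×62.44 + 0.1610×59.38 = 28.1062 per 1,000.
Difference = 45.3016 − 28.1062 = 17.1954.

17.2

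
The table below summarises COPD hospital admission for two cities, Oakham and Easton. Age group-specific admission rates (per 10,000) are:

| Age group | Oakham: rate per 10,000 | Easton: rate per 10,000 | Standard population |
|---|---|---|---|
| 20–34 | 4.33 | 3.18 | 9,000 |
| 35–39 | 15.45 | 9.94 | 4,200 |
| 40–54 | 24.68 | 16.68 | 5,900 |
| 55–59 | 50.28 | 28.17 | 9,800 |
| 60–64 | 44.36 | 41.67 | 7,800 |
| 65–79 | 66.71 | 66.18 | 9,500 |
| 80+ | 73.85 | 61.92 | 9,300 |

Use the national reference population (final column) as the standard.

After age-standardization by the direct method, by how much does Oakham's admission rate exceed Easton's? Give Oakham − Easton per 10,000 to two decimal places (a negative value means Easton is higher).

7.83

Standard total = 55,500; weights = 0.1622, 0.0757, 0.1063, 0.1766, 0.1405, 0.1712, 0.1676.
Oakham: 0.1622×4.33 + 0.0757×15.45 + 0.1063×24.68 + 0.1766×50.28 + 0.1405×44.36 + 0.1712×66.71 + 0.1676×73.85 = 43.4013 per 10,000.
Easton: 0.1622×3.18 + 0.0757×9.94 + 0.1063×16.68 + 0.1766×28.17 + 0.1405×41.67 + 0.1712×66.18 + 0.1676×61.92 = 35.5755 per 10,000.
Difference = 43.4013 − 35.5755 = 7.8259.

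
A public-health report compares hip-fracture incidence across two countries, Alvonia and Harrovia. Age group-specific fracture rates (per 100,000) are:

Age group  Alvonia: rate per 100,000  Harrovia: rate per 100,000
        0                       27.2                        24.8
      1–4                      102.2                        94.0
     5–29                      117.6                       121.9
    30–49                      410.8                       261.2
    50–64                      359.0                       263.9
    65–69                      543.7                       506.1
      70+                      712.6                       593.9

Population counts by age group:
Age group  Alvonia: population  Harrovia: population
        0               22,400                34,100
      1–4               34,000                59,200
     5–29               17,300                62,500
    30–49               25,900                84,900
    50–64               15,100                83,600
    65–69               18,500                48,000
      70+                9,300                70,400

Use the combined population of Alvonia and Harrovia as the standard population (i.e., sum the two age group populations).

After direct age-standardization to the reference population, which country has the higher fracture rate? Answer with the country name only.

Alvonia

Combined standard total = 585,200; weights = 0.0965, 0.1593, 0.1364, 0.1893, 0.1687, 0.1136, 0.1362.
Alvonia: 0.0965×27.2 + 0.1593×102.2 + 0.1364×117.6 + 0.1893×410.8 + 0.1687×359.0 + 0.1136×543.7 + 0.1362×712.6 = 332.1028 per 100,000.
Harrovia: 0.0965×24.8 + 0.1593×94.0 + 0.1364×121.9 + 0.1893×261.2 + 0.1687×263.9 + 0.1136×506.1 + 0.1362×593.9 = 266.3482 per 100,000.
The crude rates (272.74 vs 280.94) would put Harrovia higher, but that reflects its age composition; once standardized to a common age structure, Alvonia has the higher underlying rate.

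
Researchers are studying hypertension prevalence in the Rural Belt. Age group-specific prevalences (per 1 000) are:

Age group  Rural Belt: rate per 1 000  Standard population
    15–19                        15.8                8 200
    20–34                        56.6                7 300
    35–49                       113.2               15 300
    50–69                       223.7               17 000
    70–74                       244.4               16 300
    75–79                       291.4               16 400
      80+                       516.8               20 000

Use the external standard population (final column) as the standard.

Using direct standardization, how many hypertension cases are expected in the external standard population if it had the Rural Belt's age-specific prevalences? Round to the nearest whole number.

25176

Expected hypertension cases = Σ (standard pop × age-specific rate ÷ 1 000)
= 8 200×15.8/1 000 + 7 300×56.6/1 000 + 15 300×113.2/1 000 + 17 000×223.7/1 000 + 16 300×244.4/1 000 + 16 400×291.4/1 000 + 20 000×516.8/1 000
= 129.56 + 413.18 + 1731.96 + 3802.90 + 3983.72 + 4778.96 + 10336.00 = 25176.28.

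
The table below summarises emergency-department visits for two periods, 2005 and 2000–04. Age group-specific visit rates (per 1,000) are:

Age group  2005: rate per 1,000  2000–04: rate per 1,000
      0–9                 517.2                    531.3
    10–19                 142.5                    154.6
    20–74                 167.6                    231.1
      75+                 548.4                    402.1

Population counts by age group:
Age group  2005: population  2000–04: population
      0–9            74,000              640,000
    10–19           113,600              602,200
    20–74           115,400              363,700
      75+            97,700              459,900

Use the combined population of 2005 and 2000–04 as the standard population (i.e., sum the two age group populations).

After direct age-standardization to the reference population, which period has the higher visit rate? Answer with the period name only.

Combined standard total = 2,466,500; weights = 0.2895, 0.2902, 0.1942, 0.2261.
2005: 0.2895×517.2 + 0.2902×142.5 + 0.1942×167.6 + 0.2261×548.4 = 347.6048 per 1,000.
2000–04: 0.2895×531.3 + 0.2902×154.6 + 0.1942×231.1 + 0.2261×402.1 = 334.4585 per 1,000.
The crude rates (317.89 vs 339.87) would put 2000–04 higher, but that reflects its age composition; once standardized to a common age structure, 2005 has the higher underlying rate.

2005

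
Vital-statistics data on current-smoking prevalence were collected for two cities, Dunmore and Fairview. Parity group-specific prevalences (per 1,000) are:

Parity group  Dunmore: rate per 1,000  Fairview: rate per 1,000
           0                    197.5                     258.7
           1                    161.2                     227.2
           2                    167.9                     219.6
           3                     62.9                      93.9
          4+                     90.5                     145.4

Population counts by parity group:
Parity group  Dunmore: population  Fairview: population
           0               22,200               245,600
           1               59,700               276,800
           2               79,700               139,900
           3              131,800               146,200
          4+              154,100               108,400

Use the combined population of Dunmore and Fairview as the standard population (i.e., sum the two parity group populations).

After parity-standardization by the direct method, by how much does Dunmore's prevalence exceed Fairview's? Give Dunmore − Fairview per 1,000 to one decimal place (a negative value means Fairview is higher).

-53.5

Combined standard total = 1,364,400; weights = 0.1963, 0.2466, 0.1609, 0.2038, 0.1924.
Dunmore: 0.1963×197.5 + 0.2466×161.2 + 0.1609×167.9 + 0.2038×62.9 + 0.1924×90.5 = 135.7722 per 1,000.
Fairview: 0.1963×258.7 + 0.2466×227.2 + 0.1609×219.6 + 0.2038×93.9 + 0.1924×145.4 = 189.2616 per 1,000.
Difference = 135.7722 − 189.2616 = -53.4894.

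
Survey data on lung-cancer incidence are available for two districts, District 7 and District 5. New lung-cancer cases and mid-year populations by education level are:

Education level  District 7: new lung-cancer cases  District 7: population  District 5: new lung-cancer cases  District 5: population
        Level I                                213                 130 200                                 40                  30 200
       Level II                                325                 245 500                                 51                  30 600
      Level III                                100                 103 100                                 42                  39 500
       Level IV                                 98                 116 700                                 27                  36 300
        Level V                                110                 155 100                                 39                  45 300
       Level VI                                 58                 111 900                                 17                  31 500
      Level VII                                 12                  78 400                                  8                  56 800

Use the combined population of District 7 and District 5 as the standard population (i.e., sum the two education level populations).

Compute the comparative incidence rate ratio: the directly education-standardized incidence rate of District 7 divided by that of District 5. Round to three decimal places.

Education-specific rates per 100 000 for District 7: 163.59, 132.38, 96.99, 83.98, 70.92, 51.83, 15.31.
For District 5: 132.45, 166.67, 106.33, 74.38, 86.09, 53.97, 14.08.
Combined standard total = 1 211 100; weights = 0.1324, 0.2280, 0.1177, 0.1263, 0.1655, 0.1184, 0.1116.
District 7: 0.1324×163.59 + 0.2280×132.38 + 0.1177×96.99 + 0.1263×83.98 + 0.1655×70.92 + 0.1184×51.83 + 0.1116×15.31 = 93.4571 per 100 000.
District 5: 0.1324×132.45 + 0.2280×166.67 + 0.1177×106.33 + 0.1263×74.38 + 0.1655×86.09 + 0.1184×53.97 + 0.1116×14.08 = 99.6620 per 100 000.
Ratio = 93.4571 ÷ 99.6620 = 0.93774.

0.938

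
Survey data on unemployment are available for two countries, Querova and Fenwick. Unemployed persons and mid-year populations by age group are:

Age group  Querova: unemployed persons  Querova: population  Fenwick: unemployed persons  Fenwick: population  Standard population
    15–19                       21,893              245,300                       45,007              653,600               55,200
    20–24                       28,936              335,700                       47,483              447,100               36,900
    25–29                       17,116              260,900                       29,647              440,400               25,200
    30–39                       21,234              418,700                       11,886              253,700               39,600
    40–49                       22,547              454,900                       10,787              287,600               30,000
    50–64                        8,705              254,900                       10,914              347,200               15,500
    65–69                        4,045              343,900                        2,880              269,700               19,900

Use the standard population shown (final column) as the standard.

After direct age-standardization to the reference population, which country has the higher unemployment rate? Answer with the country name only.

Age-specific rates per 1,000 for Querova: 89.250, 86.196, 65.604, 50.714, 49.565, 34.151, 11.762.
For Fenwick: 68.860, 106.202, 67.318, 46.851, 37.507, 31.434, 10.679.
Standard total = 222,300; weights = 0.2483, 0.1660, 0.1134, 0.1781, 0.1350, 0.0697, 0.0895.
Querova: 0.2483×89.250 + 0.1660×86.196 + 0.1134×65.604 + 0.1781×50.714 + 0.1350×49.565 + 0.0697×34.151 + 0.0895×11.762 = 63.0637 per 1,000.
Fenwick: 0.2483×68.860 + 0.1660×106.202 + 0.1134×67.318 + 0.1781×46.851 + 0.1350×37.507 + 0.0697×31.434 + 0.0895×10.679 = 58.9140 per 1,000.
The crude rates (53.79 vs 58.76) would put Fenwick higher, but that reflects its age composition; once standardized to a common age structure, Querova has the higher underlying rate.

Querova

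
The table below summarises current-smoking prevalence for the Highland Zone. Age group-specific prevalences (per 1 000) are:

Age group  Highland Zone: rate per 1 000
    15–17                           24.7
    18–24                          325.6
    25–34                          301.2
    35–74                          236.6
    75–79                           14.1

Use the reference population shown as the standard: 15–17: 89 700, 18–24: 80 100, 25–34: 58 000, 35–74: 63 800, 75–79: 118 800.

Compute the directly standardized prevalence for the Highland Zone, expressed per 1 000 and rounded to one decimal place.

152.4

Standard total = 410 400; weights = 0.2186, 0.1952, 0.1413, 0.1555, 0.2895.
Standardized rate: 0.2186×24.7 + 0.1952×325.6 + 0.1413×301.2 + 0.1555×236.6 + 0.2895×14.1 = 152.3779 per 1 000.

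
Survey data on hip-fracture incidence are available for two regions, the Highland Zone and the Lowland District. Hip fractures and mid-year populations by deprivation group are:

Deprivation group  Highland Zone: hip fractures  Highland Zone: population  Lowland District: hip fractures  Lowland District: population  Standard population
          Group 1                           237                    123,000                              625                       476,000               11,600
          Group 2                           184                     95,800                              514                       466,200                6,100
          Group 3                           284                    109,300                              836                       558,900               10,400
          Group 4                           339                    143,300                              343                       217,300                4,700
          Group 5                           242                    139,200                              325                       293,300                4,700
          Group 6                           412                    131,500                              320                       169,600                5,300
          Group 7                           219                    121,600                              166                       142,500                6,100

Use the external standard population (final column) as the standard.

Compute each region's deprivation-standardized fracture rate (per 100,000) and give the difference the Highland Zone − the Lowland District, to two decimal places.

Deprivation-specific rates per 100,000 for the Highland Zone: 192.68, 192.07, 259.84, 236.57, 173.85, 313.31, 180.10.
For the Lowland District: 131.30, 110.25, 149.58, 157.85, 110.81, 188.68, 116.49.
Standard total = 48,900; weights = 0.2372, 0.1247, 0.2127, 0.0961, 0.0961, 0.1084, 0.1247.
The Highland Zone: 0.2372×192.68 + 0.1247×192.07 + 0.2127×259.84 + 0.0961×236.57 + 0.0961×173.85 + 0.1084×313.31 + 0.1247×180.10 = 220.7998 per 100,000.
The Lowland District: 0.2372×131.30 + 0.1247×110.25 + 0.2127×149.58 + 0.0961×157.85 + 0.0961×110.81 + 0.1084×188.68 + 0.1247×116.49 = 137.5164 per 100,000.
Difference = 220.7998 − 137.5164 = 83.2834.

83.28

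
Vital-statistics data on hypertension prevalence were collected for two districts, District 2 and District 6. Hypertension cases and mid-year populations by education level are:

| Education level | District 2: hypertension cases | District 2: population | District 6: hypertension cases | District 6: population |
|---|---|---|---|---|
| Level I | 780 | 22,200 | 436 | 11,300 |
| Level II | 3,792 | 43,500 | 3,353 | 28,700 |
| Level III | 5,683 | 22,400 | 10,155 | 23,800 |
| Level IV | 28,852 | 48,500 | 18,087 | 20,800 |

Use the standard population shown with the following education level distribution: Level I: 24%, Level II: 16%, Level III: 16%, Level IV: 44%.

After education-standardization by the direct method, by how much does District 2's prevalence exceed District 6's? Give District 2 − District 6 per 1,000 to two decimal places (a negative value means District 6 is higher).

Education-specific rates per 1,000 for District 2: 35.135, 87.172, 253.705, 594.887.
For District 6: 38.584, 116.829, 426.681, 869.567.
Standard weights: 0.24, 0.16, 0.16, 0.44.
District 2: 0.2400×35.135 + 0.1600×87.172 + 0.1600×253.705 + 0.4400×594.887 = 324.7230 per 1,000.
District 6: 0.2400×38.584 + 0.1600×116.829 + 0.1600×426.681 + 0.4400×869.567 = 478.8314 per 1,000.
Difference = 324.7230 − 478.8314 = -154.1084.

-154.11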